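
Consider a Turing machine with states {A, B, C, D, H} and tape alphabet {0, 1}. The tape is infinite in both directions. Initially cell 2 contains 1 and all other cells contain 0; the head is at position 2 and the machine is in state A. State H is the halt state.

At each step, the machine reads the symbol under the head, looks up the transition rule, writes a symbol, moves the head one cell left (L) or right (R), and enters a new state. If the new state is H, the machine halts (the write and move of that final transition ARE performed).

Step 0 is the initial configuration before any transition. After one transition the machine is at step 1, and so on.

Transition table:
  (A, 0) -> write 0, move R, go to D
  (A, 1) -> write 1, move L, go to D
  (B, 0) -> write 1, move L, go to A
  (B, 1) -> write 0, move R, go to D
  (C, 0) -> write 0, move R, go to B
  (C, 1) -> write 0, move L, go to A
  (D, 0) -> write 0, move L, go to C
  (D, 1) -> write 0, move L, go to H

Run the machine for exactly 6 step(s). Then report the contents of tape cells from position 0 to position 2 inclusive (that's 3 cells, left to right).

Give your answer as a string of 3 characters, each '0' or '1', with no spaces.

Step 1: in state A at pos 2, read 1 -> (A,1)->write 1,move L,goto D. Now: state=D, head=1, tape[0..3]=0010 (head:  ^)
Step 2: in state D at pos 1, read 0 -> (D,0)->write 0,move L,goto C. Now: state=C, head=0, tape[-1..3]=00010 (head:  ^)
Step 3: in state C at pos 0, read 0 -> (C,0)->write 0,move R,goto B. Now: state=B, head=1, tape[-1..3]=00010 (head:   ^)
Step 4: in state B at pos 1, read 0 -> (B,0)->write 1,move L,goto A. Now: state=A, head=0, tape[-1..3]=00110 (head:  ^)
Step 5: in state A at pos 0, read 0 -> (A,0)->write 0,move R,goto D. Now: state=D, head=1, tape[-1..3]=00110 (head:   ^)
Step 6: in state D at pos 1, read 1 -> (D,1)->write 0,move L,goto H. Now: state=H, head=0, tape[-1..3]=00010 (head:  ^)

Answer: 001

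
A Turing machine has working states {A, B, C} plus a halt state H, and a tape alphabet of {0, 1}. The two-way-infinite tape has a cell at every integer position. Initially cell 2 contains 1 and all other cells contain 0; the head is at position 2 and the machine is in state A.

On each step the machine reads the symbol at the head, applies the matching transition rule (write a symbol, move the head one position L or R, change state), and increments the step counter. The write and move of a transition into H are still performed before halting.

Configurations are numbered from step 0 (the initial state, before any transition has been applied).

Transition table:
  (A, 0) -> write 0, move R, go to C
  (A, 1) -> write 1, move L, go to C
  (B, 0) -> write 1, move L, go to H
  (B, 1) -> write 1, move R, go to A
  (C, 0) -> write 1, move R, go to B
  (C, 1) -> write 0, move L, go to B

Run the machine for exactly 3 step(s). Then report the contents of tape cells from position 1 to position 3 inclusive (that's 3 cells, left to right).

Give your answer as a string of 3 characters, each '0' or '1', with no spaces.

Answer: 110

Derivation:
Step 1: in state A at pos 2, read 1 -> (A,1)->write 1,move L,goto C. Now: state=C, head=1, tape[0..3]=0010 (head:  ^)
Step 2: in state C at pos 1, read 0 -> (C,0)->write 1,move R,goto B. Now: state=B, head=2, tape[0..3]=0110 (head:   ^)
Step 3: in state B at pos 2, read 1 -> (B,1)->write 1,move R,goto A. Now: state=A, head=3, tape[0..4]=01100 (head:    ^)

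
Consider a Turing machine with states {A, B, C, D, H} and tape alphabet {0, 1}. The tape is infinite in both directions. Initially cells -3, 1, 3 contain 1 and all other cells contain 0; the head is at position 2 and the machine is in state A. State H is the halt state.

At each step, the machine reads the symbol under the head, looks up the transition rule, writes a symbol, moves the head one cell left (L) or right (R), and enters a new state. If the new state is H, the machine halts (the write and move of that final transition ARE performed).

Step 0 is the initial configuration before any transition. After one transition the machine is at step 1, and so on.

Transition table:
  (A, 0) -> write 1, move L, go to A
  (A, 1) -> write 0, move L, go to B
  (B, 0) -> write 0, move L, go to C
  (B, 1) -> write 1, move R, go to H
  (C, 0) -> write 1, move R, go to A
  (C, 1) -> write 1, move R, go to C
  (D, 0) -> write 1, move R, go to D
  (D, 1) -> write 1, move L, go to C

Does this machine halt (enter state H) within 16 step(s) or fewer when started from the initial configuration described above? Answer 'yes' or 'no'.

Answer: yes

Derivation:
Step 1: in state A at pos 2, read 0 -> (A,0)->write 1,move L,goto A. Now: state=A, head=1, tape[-4..4]=010001110 (head:      ^)
Step 2: in state A at pos 1, read 1 -> (A,1)->write 0,move L,goto B. Now: state=B, head=0, tape[-4..4]=010000110 (head:     ^)
Step 3: in state B at pos 0, read 0 -> (B,0)->write 0,move L,goto C. Now: state=C, head=-1, tape[-4..4]=010000110 (head:    ^)
Step 4: in state C at pos -1, read 0 -> (C,0)->write 1,move R,goto A. Now: state=A, head=0, tape[-4..4]=010100110 (head:     ^)
Step 5: in state A at pos 0, read 0 -> (A,0)->write 1,move L,goto A. Now: state=A, head=-1, tape[-4..4]=010110110 (head:    ^)
Step 6: in state A at pos -1, read 1 -> (A,1)->write 0,move L,goto B. Now: state=B, head=-2, tape[-4..4]=010010110 (head:   ^)
Step 7: in state B at pos -2, read 0 -> (B,0)->write 0,move L,goto C. Now: state=C, head=-3, tape[-4..4]=010010110 (head:  ^)
Step 8: in state C at pos -3, read 1 -> (C,1)->write 1,move R,goto C. Now: state=C, head=-2, tape[-4..4]=010010110 (head:   ^)
Step 9: in state C at pos -2, read 0 -> (C,0)->write 1,move R,goto A. Now: state=A, head=-1, tape[-4..4]=011010110 (head:    ^)
Step 10: in state A at pos -1, read 0 -> (A,0)->write 1,move L,goto A. Now: state=A, head=-2, tape[-4..4]=011110110 (head:   ^)
Step 11: in state A at pos -2, read 1 -> (A,1)->write 0,move L,goto B. Now: state=B, head=-3, tape[-4..4]=010110110 (head:  ^)
Step 12: in state B at pos -3, read 1 -> (B,1)->write 1,move R,goto H. Now: state=H, head=-2, tape[-4..4]=010110110 (head:   ^)
State H reached at step 12; 12 <= 16 -> yes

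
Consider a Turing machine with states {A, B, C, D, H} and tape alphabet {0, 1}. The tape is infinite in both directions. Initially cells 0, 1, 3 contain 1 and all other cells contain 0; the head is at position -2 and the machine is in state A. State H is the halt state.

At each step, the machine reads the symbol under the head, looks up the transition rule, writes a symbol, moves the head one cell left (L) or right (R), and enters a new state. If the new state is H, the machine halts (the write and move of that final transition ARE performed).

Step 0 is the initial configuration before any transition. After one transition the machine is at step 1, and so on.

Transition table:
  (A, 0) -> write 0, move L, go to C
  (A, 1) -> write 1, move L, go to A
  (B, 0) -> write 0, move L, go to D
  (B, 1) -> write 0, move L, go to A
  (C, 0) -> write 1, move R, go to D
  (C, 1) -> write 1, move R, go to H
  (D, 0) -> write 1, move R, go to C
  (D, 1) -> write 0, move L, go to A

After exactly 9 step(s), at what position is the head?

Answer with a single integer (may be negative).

Answer: -5

Derivation:
Step 1: in state A at pos -2, read 0 -> (A,0)->write 0,move L,goto C. Now: state=C, head=-3, tape[-4..4]=000011010 (head:  ^)
Step 2: in state C at pos -3, read 0 -> (C,0)->write 1,move R,goto D. Now: state=D, head=-2, tape[-4..4]=010011010 (head:   ^)
Step 3: in state D at pos -2, read 0 -> (D,0)->write 1,move R,goto C. Now: state=C, head=-1, tape[-4..4]=011011010 (head:    ^)
Step 4: in state C at pos -1, read 0 -> (C,0)->write 1,move R,goto D. Now: state=D, head=0, tape[-4..4]=011111010 (head:     ^)
Step 5: in state D at pos 0, read 1 -> (D,1)->write 0,move L,goto A. Now: state=A, head=-1, tape[-4..4]=011101010 (head:    ^)
Step 6: in state A at pos -1, read 1 -> (A,1)->write 1,move L,goto A. Now: state=A, head=-2, tape[-4..4]=011101010 (head:   ^)
Step 7: in state A at pos -2, read 1 -> (A,1)->write 1,move L,goto A. Now: state=A, head=-3, tape[-4..4]=011101010 (head:  ^)
Step 8: in state A at pos -3, read 1 -> (A,1)->write 1,move L,goto A. Now: state=A, head=-4, tape[-5..4]=0011101010 (head:  ^)
Step 9: in state A at pos -4, read 0 -> (A,0)->write 0,move L,goto C. Now: state=C, head=-5, tape[-6..4]=00011101010 (head:  ^)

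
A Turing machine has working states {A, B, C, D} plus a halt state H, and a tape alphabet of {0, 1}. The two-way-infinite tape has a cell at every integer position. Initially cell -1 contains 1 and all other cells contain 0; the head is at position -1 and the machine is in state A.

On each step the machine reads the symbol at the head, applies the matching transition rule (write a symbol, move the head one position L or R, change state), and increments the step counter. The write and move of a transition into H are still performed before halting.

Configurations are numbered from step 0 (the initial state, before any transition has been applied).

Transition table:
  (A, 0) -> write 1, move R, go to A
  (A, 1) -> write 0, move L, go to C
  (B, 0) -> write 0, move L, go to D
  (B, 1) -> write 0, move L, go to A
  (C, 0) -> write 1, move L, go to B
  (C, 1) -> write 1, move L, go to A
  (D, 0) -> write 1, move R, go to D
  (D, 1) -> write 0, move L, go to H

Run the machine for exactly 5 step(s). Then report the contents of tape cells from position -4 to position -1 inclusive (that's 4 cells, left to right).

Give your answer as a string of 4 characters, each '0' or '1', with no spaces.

Step 1: in state A at pos -1, read 1 -> (A,1)->write 0,move L,goto C. Now: state=C, head=-2, tape[-3..0]=0000 (head:  ^)
Step 2: in state C at pos -2, read 0 -> (C,0)->write 1,move L,goto B. Now: state=B, head=-3, tape[-4..0]=00100 (head:  ^)
Step 3: in state B at pos -3, read 0 -> (B,0)->write 0,move L,goto D. Now: state=D, head=-4, tape[-5..0]=000100 (head:  ^)
Step 4: in state D at pos -4, read 0 -> (D,0)->write 1,move R,goto D. Now: state=D, head=-3, tape[-5..0]=010100 (head:   ^)
Step 5: in state D at pos -3, read 0 -> (D,0)->write 1,move R,goto D. Now: state=D, head=-2, tape[-5..0]=011100 (head:    ^)

Answer: 1110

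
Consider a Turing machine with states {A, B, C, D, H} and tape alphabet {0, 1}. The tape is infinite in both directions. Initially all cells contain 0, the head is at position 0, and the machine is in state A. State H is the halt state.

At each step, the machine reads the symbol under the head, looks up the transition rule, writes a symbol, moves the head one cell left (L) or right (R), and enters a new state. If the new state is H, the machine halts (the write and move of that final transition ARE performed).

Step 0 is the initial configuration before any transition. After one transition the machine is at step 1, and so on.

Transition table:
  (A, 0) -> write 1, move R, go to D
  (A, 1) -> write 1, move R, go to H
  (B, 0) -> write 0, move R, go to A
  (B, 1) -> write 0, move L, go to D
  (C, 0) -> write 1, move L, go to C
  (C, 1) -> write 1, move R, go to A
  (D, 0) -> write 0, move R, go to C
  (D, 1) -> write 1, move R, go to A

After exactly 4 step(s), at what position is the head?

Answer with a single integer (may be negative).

Step 1: in state A at pos 0, read 0 -> (A,0)->write 1,move R,goto D. Now: state=D, head=1, tape[-1..2]=0100 (head:   ^)
Step 2: in state D at pos 1, read 0 -> (D,0)->write 0,move R,goto C. Now: state=C, head=2, tape[-1..3]=01000 (head:    ^)
Step 3: in state C at pos 2, read 0 -> (C,0)->write 1,move L,goto C. Now: state=C, head=1, tape[-1..3]=01010 (head:   ^)
Step 4: in state C at pos 1, read 0 -> (C,0)->write 1,move L,goto C. Now: state=C, head=0, tape[-1..3]=01110 (head:  ^)

Answer: 0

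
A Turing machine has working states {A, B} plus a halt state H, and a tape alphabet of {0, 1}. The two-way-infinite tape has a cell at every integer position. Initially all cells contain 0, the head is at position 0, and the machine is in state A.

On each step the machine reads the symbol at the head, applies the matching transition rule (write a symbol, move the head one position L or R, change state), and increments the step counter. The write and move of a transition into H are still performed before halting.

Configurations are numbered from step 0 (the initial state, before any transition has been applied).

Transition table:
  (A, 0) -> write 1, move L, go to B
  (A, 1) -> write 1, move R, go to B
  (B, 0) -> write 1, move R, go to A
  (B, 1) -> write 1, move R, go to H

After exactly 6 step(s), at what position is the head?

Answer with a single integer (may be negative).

Answer: 2

Derivation:
Step 1: in state A at pos 0, read 0 -> (A,0)->write 1,move L,goto B. Now: state=B, head=-1, tape[-2..1]=0010 (head:  ^)
Step 2: in state B at pos -1, read 0 -> (B,0)->write 1,move R,goto A. Now: state=A, head=0, tape[-2..1]=0110 (head:   ^)
Step 3: in state A at pos 0, read 1 -> (A,1)->write 1,move R,goto B. Now: state=B, head=1, tape[-2..2]=01100 (head:    ^)
Step 4: in state B at pos 1, read 0 -> (B,0)->write 1,move R,goto A. Now: state=A, head=2, tape[-2..3]=011100 (head:     ^)
Step 5: in state A at pos 2, read 0 -> (A,0)->write 1,move L,goto B. Now: state=B, head=1, tape[-2..3]=011110 (head:    ^)
Step 6: in state B at pos 1, read 1 -> (B,1)->write 1,move R,goto H. Now: state=H, head=2, tape[-2..3]=011110 (head:     ^)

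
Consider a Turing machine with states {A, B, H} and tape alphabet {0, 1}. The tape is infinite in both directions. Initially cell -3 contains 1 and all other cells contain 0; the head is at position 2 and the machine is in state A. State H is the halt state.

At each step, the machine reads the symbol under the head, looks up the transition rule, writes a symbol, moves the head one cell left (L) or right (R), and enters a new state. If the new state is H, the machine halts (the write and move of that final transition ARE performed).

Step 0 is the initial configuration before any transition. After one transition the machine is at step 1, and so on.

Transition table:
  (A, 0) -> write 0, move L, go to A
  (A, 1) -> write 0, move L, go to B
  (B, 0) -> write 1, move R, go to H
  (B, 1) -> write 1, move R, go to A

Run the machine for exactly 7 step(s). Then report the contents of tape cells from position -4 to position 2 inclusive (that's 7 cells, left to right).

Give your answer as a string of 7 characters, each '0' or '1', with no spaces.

Answer: 1000000

Derivation:
Step 1: in state A at pos 2, read 0 -> (A,0)->write 0,move L,goto A. Now: state=A, head=1, tape[-4..3]=01000000 (head:      ^)
Step 2: in state A at pos 1, read 0 -> (A,0)->write 0,move L,goto A. Now: state=A, head=0, tape[-4..3]=01000000 (head:     ^)
Step 3: in state A at pos 0, read 0 -> (A,0)->write 0,move L,goto A. Now: state=A, head=-1, tape[-4..3]=01000000 (head:    ^)
Step 4: in state A at pos -1, read 0 -> (A,0)->write 0,move L,goto A. Now: state=A, head=-2, tape[-4..3]=01000000 (head:   ^)
Step 5: in state A at pos -2, read 0 -> (A,0)->write 0,move L,goto A. Now: state=A, head=-3, tape[-4..3]=01000000 (head:  ^)
Step 6: in state A at pos -3, read 1 -> (A,1)->write 0,move L,goto B. Now: state=B, head=-4, tape[-5..3]=000000000 (head:  ^)
Step 7: in state B at pos -4, read 0 -> (B,0)->write 1,move R,goto H. Now: state=H, head=-3, tape[-5..3]=010000000 (head:   ^)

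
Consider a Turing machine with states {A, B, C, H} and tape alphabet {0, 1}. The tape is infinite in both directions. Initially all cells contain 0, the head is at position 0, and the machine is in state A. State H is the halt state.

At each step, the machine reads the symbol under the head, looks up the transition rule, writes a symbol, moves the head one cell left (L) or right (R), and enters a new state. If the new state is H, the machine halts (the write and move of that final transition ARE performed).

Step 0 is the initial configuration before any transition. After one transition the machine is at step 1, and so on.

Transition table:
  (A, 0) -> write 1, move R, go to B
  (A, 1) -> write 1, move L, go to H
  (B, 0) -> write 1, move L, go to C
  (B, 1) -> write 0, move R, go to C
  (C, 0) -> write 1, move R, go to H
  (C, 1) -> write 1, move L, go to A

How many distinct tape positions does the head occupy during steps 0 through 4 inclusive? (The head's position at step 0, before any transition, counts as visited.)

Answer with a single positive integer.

Answer: 3

Derivation:
Step 1: in state A at pos 0, read 0 -> (A,0)->write 1,move R,goto B. Now: state=B, head=1, tape[-1..2]=0100 (head:   ^)
Step 2: in state B at pos 1, read 0 -> (B,0)->write 1,move L,goto C. Now: state=C, head=0, tape[-1..2]=0110 (head:  ^)
Step 3: in state C at pos 0, read 1 -> (C,1)->write 1,move L,goto A. Now: state=A, head=-1, tape[-2..2]=00110 (head:  ^)
Step 4: in state A at pos -1, read 0 -> (A,0)->write 1,move R,goto B. Now: state=B, head=0, tape[-2..2]=01110 (head:   ^)
Head positions at steps 0..4: starting at 0, distinct positions visited = {-1, 0, 1} -> 3 position(s)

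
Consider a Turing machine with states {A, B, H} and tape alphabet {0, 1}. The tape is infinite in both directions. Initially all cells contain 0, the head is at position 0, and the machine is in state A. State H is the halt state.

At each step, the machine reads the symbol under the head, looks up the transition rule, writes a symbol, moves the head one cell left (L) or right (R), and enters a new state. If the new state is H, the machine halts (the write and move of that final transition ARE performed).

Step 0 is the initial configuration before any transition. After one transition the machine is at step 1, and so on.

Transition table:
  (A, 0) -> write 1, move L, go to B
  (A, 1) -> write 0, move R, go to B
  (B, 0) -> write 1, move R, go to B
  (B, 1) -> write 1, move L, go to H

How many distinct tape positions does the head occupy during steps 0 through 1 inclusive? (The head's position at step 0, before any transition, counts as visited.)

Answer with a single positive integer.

Step 1: in state A at pos 0, read 0 -> (A,0)->write 1,move L,goto B. Now: state=B, head=-1, tape[-2..1]=0010 (head:  ^)
Head positions at steps 0..1: starting at 0, distinct positions visited = {-1, 0} -> 2 position(s)

Answer: 2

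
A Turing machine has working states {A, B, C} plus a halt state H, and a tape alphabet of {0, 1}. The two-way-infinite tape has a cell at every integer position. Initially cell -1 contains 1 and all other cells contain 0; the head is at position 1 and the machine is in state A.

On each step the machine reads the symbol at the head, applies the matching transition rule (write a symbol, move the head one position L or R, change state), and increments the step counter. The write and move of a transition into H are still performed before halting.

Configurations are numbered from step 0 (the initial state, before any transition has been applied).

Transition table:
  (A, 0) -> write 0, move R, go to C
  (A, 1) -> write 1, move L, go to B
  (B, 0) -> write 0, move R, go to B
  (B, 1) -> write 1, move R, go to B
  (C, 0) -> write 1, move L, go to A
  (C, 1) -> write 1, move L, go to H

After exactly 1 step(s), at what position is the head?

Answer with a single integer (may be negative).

Answer: 2

Derivation:
Step 1: in state A at pos 1, read 0 -> (A,0)->write 0,move R,goto C. Now: state=C, head=2, tape[-2..3]=010000 (head:     ^)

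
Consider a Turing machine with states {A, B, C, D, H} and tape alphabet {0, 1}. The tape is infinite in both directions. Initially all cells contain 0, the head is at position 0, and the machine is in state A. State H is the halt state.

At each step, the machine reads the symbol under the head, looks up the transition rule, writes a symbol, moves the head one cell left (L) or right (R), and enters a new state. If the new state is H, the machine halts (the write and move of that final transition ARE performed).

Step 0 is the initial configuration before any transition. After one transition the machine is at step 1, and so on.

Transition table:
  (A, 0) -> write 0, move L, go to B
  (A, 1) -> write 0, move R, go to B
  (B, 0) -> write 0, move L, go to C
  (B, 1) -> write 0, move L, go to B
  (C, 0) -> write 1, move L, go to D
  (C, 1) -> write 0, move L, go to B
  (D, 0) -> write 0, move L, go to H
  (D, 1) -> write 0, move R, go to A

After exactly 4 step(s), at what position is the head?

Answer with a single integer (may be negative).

Answer: -4

Derivation:
Step 1: in state A at pos 0, read 0 -> (A,0)->write 0,move L,goto B. Now: state=B, head=-1, tape[-2..1]=0000 (head:  ^)
Step 2: in state B at pos -1, read 0 -> (B,0)->write 0,move L,goto C. Now: state=C, head=-2, tape[-3..1]=00000 (head:  ^)
Step 3: in state C at pos -2, read 0 -> (C,0)->write 1,move L,goto D. Now: state=D, head=-3, tape[-4..1]=001000 (head:  ^)
Step 4: in state D at pos -3, read 0 -> (D,0)->write 0,move L,goto H. Now: state=H, head=-4, tape[-5..1]=0001000 (head:  ^)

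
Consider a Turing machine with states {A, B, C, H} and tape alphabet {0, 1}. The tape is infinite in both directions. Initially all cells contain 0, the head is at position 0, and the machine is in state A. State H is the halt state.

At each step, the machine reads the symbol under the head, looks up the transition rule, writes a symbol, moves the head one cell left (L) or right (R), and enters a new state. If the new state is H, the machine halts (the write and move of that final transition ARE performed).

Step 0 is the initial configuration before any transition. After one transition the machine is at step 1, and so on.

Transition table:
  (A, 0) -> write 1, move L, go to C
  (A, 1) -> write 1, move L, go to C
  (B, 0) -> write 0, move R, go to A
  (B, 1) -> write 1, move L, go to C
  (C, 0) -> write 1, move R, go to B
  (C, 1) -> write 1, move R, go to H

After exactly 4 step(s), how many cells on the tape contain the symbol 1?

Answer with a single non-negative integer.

Step 1: in state A at pos 0, read 0 -> (A,0)->write 1,move L,goto C. Now: state=C, head=-1, tape[-2..1]=0010 (head:  ^)
Step 2: in state C at pos -1, read 0 -> (C,0)->write 1,move R,goto B. Now: state=B, head=0, tape[-2..1]=0110 (head:   ^)
Step 3: in state B at pos 0, read 1 -> (B,1)->write 1,move L,goto C. Now: state=C, head=-1, tape[-2..1]=0110 (head:  ^)
Step 4: in state C at pos -1, read 1 -> (C,1)->write 1,move R,goto H. Now: state=H, head=0, tape[-2..1]=0110 (head:   ^)
Cells containing 1 after step 4: {-1, 0} -> 2 cell(s)

Answer: 2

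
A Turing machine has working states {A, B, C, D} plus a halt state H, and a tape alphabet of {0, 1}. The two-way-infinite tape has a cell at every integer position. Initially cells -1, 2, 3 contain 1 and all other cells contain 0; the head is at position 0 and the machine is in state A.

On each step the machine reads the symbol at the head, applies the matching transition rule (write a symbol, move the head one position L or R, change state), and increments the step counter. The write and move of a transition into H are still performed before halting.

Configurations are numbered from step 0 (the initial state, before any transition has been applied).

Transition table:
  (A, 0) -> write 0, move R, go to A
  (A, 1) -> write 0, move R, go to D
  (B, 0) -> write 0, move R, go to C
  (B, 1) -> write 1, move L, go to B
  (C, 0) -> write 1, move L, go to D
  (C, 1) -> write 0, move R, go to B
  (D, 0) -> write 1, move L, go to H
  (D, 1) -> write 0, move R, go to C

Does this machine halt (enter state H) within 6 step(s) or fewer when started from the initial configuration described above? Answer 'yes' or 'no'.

Answer: yes

Derivation:
Step 1: in state A at pos 0, read 0 -> (A,0)->write 0,move R,goto A. Now: state=A, head=1, tape[-2..4]=0100110 (head:    ^)
Step 2: in state A at pos 1, read 0 -> (A,0)->write 0,move R,goto A. Now: state=A, head=2, tape[-2..4]=0100110 (head:     ^)
Step 3: in state A at pos 2, read 1 -> (A,1)->write 0,move R,goto D. Now: state=D, head=3, tape[-2..4]=0100010 (head:      ^)
Step 4: in state D at pos 3, read 1 -> (D,1)->write 0,move R,goto C. Now: state=C, head=4, tape[-2..5]=01000000 (head:       ^)
Step 5: in state C at pos 4, read 0 -> (C,0)->write 1,move L,goto D. Now: state=D, head=3, tape[-2..5]=01000010 (head:      ^)
Step 6: in state D at pos 3, read 0 -> (D,0)->write 1,move L,goto H. Now: state=H, head=2, tape[-2..5]=01000110 (head:     ^)
State H reached at step 6; 6 <= 6 -> yes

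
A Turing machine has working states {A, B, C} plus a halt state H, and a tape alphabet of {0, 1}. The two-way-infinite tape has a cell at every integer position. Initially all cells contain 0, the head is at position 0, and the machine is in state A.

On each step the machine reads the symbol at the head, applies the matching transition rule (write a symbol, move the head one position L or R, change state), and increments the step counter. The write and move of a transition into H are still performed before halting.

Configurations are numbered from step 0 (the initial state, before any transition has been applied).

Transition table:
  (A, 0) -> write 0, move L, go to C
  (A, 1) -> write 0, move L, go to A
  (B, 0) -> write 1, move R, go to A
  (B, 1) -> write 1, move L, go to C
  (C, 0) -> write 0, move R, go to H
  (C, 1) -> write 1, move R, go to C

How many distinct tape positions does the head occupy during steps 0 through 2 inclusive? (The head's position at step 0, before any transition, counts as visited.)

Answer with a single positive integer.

Answer: 2

Derivation:
Step 1: in state A at pos 0, read 0 -> (A,0)->write 0,move L,goto C. Now: state=C, head=-1, tape[-2..1]=0000 (head:  ^)
Step 2: in state C at pos -1, read 0 -> (C,0)->write 0,move R,goto H. Now: state=H, head=0, tape[-2..1]=0000 (head:   ^)
Head positions at steps 0..2: starting at 0, distinct positions visited = {-1, 0} -> 2 position(s)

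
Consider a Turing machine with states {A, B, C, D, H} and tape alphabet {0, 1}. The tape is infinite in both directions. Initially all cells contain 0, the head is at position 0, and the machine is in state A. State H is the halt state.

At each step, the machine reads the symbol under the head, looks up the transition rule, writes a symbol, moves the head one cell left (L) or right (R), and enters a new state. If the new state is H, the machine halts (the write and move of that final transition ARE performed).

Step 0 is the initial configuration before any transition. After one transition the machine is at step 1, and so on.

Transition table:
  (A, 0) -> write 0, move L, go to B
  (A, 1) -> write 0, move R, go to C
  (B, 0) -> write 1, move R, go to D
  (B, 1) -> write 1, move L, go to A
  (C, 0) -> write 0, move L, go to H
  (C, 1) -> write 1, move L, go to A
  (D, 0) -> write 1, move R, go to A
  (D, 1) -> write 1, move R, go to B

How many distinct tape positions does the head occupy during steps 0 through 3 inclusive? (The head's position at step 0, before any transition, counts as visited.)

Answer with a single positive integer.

Answer: 3

Derivation:
Step 1: in state A at pos 0, read 0 -> (A,0)->write 0,move L,goto B. Now: state=B, head=-1, tape[-2..1]=0000 (head:  ^)
Step 2: in state B at pos -1, read 0 -> (B,0)->write 1,move R,goto D. Now: state=D, head=0, tape[-2..1]=0100 (head:   ^)
Step 3: in state D at pos 0, read 0 -> (D,0)->write 1,move R,goto A. Now: state=A, head=1, tape[-2..2]=01100 (head:    ^)
Head positions at steps 0..3: starting at 0, distinct positions visited = {-1, 0, 1} -> 3 position(s)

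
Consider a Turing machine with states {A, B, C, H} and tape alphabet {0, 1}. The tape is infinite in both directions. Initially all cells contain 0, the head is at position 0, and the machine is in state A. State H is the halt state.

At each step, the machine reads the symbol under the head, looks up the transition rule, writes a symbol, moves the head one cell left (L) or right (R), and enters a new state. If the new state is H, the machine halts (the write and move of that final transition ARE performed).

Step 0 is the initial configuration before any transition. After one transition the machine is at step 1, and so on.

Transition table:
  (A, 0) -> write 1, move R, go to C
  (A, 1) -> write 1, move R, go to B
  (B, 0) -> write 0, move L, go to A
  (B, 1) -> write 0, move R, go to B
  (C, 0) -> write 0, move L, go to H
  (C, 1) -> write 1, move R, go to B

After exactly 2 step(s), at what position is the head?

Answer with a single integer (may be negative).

Step 1: in state A at pos 0, read 0 -> (A,0)->write 1,move R,goto C. Now: state=C, head=1, tape[-1..2]=0100 (head:   ^)
Step 2: in state C at pos 1, read 0 -> (C,0)->write 0,move L,goto H. Now: state=H, head=0, tape[-1..2]=0100 (head:  ^)

Answer: 0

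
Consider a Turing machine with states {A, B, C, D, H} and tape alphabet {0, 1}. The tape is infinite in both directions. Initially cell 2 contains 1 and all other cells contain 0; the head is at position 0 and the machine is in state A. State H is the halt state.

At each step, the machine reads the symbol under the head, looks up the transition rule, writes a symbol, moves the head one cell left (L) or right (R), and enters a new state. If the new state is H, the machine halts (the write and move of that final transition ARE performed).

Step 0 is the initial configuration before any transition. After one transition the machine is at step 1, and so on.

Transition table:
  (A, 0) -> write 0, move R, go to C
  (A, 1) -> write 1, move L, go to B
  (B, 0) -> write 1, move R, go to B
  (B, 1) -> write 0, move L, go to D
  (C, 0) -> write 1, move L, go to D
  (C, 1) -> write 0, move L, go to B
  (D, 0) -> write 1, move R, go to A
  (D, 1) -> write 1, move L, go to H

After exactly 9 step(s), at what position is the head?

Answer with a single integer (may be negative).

Step 1: in state A at pos 0, read 0 -> (A,0)->write 0,move R,goto C. Now: state=C, head=1, tape[-1..3]=00010 (head:   ^)
Step 2: in state C at pos 1, read 0 -> (C,0)->write 1,move L,goto D. Now: state=D, head=0, tape[-1..3]=00110 (head:  ^)
Step 3: in state D at pos 0, read 0 -> (D,0)->write 1,move R,goto A. Now: state=A, head=1, tape[-1..3]=01110 (head:   ^)
Step 4: in state A at pos 1, read 1 -> (A,1)->write 1,move L,goto B. Now: state=B, head=0, tape[-1..3]=01110 (head:  ^)
Step 5: in state B at pos 0, read 1 -> (B,1)->write 0,move L,goto D. Now: state=D, head=-1, tape[-2..3]=000110 (head:  ^)
Step 6: in state D at pos -1, read 0 -> (D,0)->write 1,move R,goto A. Now: state=A, head=0, tape[-2..3]=010110 (head:   ^)
Step 7: in state A at pos 0, read 0 -> (A,0)->write 0,move R,goto C. Now: state=C, head=1, tape[-2..3]=010110 (head:    ^)
Step 8: in state C at pos 1, read 1 -> (C,1)->write 0,move L,goto B. Now: state=B, head=0, tape[-2..3]=010010 (head:   ^)
Step 9: in state B at pos 0, read 0 -> (B,0)->write 1,move R,goto B. Now: state=B, head=1, tape[-2..3]=011010 (head:    ^)

Answer: 1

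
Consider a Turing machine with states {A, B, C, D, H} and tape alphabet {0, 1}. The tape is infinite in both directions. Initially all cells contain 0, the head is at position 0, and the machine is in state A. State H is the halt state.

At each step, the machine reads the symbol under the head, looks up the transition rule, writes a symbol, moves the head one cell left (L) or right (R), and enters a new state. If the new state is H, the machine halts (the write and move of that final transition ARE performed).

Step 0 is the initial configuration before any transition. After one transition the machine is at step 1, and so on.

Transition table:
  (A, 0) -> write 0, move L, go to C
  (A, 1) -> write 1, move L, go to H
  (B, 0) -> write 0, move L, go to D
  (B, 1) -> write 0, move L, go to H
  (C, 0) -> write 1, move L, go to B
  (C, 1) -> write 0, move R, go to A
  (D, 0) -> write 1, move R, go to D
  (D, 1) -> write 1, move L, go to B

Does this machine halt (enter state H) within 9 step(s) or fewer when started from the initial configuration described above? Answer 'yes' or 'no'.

Answer: yes

Derivation:
Step 1: in state A at pos 0, read 0 -> (A,0)->write 0,move L,goto C. Now: state=C, head=-1, tape[-2..1]=0000 (head:  ^)
Step 2: in state C at pos -1, read 0 -> (C,0)->write 1,move L,goto B. Now: state=B, head=-2, tape[-3..1]=00100 (head:  ^)
Step 3: in state B at pos -2, read 0 -> (B,0)->write 0,move L,goto D. Now: state=D, head=-3, tape[-4..1]=000100 (head:  ^)
Step 4: in state D at pos -3, read 0 -> (D,0)->write 1,move R,goto D. Now: state=D, head=-2, tape[-4..1]=010100 (head:   ^)
Step 5: in state D at pos -2, read 0 -> (D,0)->write 1,move R,goto D. Now: state=D, head=-1, tape[-4..1]=011100 (head:    ^)
Step 6: in state D at pos -1, read 1 -> (D,1)->write 1,move L,goto B. Now: state=B, head=-2, tape[-4..1]=011100 (head:   ^)
Step 7: in state B at pos -2, read 1 -> (B,1)->write 0,move L,goto H. Now: state=H, head=-3, tape[-4..1]=010100 (head:  ^)
State H reached at step 7; 7 <= 9 -> yes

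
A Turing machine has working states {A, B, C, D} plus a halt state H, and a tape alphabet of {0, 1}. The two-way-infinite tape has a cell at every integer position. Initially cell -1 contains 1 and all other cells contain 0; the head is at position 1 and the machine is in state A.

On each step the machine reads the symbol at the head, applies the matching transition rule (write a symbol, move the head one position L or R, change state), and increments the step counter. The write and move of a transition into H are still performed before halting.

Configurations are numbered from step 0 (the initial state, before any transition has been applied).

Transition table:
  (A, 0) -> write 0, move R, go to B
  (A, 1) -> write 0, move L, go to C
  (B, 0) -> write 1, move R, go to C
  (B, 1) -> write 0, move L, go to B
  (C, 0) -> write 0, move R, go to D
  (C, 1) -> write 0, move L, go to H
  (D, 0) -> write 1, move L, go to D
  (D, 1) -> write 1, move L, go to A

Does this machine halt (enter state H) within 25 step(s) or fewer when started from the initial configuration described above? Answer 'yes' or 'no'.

Answer: yes

Derivation:
Step 1: in state A at pos 1, read 0 -> (A,0)->write 0,move R,goto B. Now: state=B, head=2, tape[-2..3]=010000 (head:     ^)
Step 2: in state B at pos 2, read 0 -> (B,0)->write 1,move R,goto C. Now: state=C, head=3, tape[-2..4]=0100100 (head:      ^)
Step 3: in state C at pos 3, read 0 -> (C,0)->write 0,move R,goto D. Now: state=D, head=4, tape[-2..5]=01001000 (head:       ^)
Step 4: in state D at pos 4, read 0 -> (D,0)->write 1,move L,goto D. Now: state=D, head=3, tape[-2..5]=01001010 (head:      ^)
Step 5: in state D at pos 3, read 0 -> (D,0)->write 1,move L,goto D. Now: state=D, head=2, tape[-2..5]=01001110 (head:     ^)
Step 6: in state D at pos 2, read 1 -> (D,1)->write 1,move L,goto A. Now: state=A, head=1, tape[-2..5]=01001110 (head:    ^)
Step 7: in state A at pos 1, read 0 -> (A,0)->write 0,move R,goto B. Now: state=B, head=2, tape[-2..5]=01001110 (head:     ^)
Step 8: in state B at pos 2, read 1 -> (B,1)->write 0,move L,goto B. Now: state=B, head=1, tape[-2..5]=01000110 (head:    ^)
Step 9: in state B at pos 1, read 0 -> (B,0)->write 1,move R,goto C. Now: state=C, head=2, tape[-2..5]=01010110 (head:     ^)
Step 10: in state C at pos 2, read 0 -> (C,0)->write 0,move R,goto D. Now: state=D, head=3, tape[-2..5]=01010110 (head:      ^)
Step 11: in state D at pos 3, read 1 -> (D,1)->write 1,move L,goto A. Now: state=A, head=2, tape[-2..5]=01010110 (head:     ^)
Step 12: in state A at pos 2, read 0 -> (A,0)->write 0,move R,goto B. Now: state=B, head=3, tape[-2..5]=01010110 (head:      ^)
Step 13: in state B at pos 3, read 1 -> (B,1)->write 0,move L,goto B. Now: state=B, head=2, tape[-2..5]=01010010 (head:     ^)
Step 14: in state B at pos 2, read 0 -> (B,0)->write 1,move R,goto C. Now: state=C, head=3, tape[-2..5]=01011010 (head:      ^)
Step 15: in state C at pos 3, read 0 -> (C,0)->write 0,move R,goto D. Now: state=D, head=4, tape[-2..5]=01011010 (head:       ^)
Step 16: in state D at pos 4, read 1 -> (D,1)->write 1,move L,goto A. Now: state=A, head=3, tape[-2..5]=01011010 (head:      ^)
Step 17: in state A at pos 3, read 0 -> (A,0)->write 0,move R,goto B. Now: state=B, head=4, tape[-2..5]=01011010 (head:       ^)
Step 18: in state B at pos 4, read 1 -> (B,1)->write 0,move L,goto B. Now: state=B, head=3, tape[-2..5]=01011000 (head:      ^)
Step 19: in state B at pos 3, read 0 -> (B,0)->write 1,move R,goto C. Now: state=C, head=4, tape[-2..5]=01011100 (head:       ^)
Step 20: in state C at pos 4, read 0 -> (C,0)->write 0,move R,goto D. Now: state=D, head=5, tape[-2..6]=010111000 (head:        ^)
Step 21: in state D at pos 5, read 0 -> (D,0)->write 1,move L,goto D. Now: state=D, head=4, tape[-2..6]=010111010 (head:       ^)
Step 22: in state D at pos 4, read 0 -> (D,0)->write 1,move L,goto D. Now: state=D, head=3, tape[-2..6]=010111110 (head:      ^)
Step 23: in state D at pos 3, read 1 -> (D,1)->write 1,move L,goto A. Now: state=A, head=2, tape[-2..6]=010111110 (head:     ^)
Step 24: in state A at pos 2, read 1 -> (A,1)->write 0,move L,goto C. Now: state=C, head=1, tape[-2..6]=010101110 (head:    ^)
Step 25: in state C at pos 1, read 1 -> (C,1)->write 0,move L,goto H. Now: state=H, head=0, tape[-2..6]=010001110 (head:   ^)
State H reached at step 25; 25 <= 25 -> yes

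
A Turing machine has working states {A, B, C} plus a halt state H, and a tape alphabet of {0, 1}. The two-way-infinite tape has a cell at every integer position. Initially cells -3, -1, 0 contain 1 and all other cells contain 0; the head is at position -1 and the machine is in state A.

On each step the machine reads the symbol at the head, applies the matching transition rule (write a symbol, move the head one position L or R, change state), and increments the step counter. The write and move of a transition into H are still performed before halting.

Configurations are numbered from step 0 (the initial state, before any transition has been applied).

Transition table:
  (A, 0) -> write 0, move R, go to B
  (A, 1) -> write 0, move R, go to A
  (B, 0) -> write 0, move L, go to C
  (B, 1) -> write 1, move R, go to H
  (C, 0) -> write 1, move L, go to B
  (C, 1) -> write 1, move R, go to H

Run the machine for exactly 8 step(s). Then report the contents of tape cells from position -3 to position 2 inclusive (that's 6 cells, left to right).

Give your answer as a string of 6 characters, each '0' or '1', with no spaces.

Answer: 101010

Derivation:
Step 1: in state A at pos -1, read 1 -> (A,1)->write 0,move R,goto A. Now: state=A, head=0, tape[-4..1]=010010 (head:     ^)
Step 2: in state A at pos 0, read 1 -> (A,1)->write 0,move R,goto A. Now: state=A, head=1, tape[-4..2]=0100000 (head:      ^)
Step 3: in state A at pos 1, read 0 -> (A,0)->write 0,move R,goto B. Now: state=B, head=2, tape[-4..3]=01000000 (head:       ^)
Step 4: in state B at pos 2, read 0 -> (B,0)->write 0,move L,goto C. Now: state=C, head=1, tape[-4..3]=01000000 (head:      ^)
Step 5: in state C at pos 1, read 0 -> (C,0)->write 1,move L,goto B. Now: state=B, head=0, tape[-4..3]=01000100 (head:     ^)
Step 6: in state B at pos 0, read 0 -> (B,0)->write 0,move L,goto C. Now: state=C, head=-1, tape[-4..3]=01000100 (head:    ^)
Step 7: in state C at pos -1, read 0 -> (C,0)->write 1,move L,goto B. Now: state=B, head=-2, tape[-4..3]=01010100 (head:   ^)
Step 8: in state B at pos -2, read 0 -> (B,0)->write 0,move L,goto C. Now: state=C, head=-3, tape[-4..3]=01010100 (head:  ^)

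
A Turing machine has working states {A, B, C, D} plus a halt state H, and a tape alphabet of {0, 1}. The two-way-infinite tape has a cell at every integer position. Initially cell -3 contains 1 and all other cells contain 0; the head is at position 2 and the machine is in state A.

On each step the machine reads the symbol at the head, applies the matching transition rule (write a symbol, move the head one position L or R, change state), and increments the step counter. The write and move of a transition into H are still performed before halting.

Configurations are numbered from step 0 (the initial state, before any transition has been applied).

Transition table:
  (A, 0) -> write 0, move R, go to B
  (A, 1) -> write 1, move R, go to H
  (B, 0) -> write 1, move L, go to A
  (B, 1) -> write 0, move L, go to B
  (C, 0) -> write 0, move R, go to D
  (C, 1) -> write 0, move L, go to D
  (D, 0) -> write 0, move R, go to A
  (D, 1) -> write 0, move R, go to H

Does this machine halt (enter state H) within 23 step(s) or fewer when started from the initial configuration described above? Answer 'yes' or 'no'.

Answer: yes

Derivation:
Step 1: in state A at pos 2, read 0 -> (A,0)->write 0,move R,goto B. Now: state=B, head=3, tape[-4..4]=010000000 (head:        ^)
Step 2: in state B at pos 3, read 0 -> (B,0)->write 1,move L,goto A. Now: state=A, head=2, tape[-4..4]=010000010 (head:       ^)
Step 3: in state A at pos 2, read 0 -> (A,0)->write 0,move R,goto B. Now: state=B, head=3, tape[-4..4]=010000010 (head:        ^)
Step 4: in state B at pos 3, read 1 -> (B,1)->write 0,move L,goto B. Now: state=B, head=2, tape[-4..4]=010000000 (head:       ^)
Step 5: in state B at pos 2, read 0 -> (B,0)->write 1,move L,goto A. Now: state=A, head=1, tape[-4..4]=010000100 (head:      ^)
Step 6: in state A at pos 1, read 0 -> (A,0)->write 0,move R,goto B. Now: state=B, head=2, tape[-4..4]=010000100 (head:       ^)
Step 7: in state B at pos 2, read 1 -> (B,1)->write 0,move L,goto B. Now: state=B, head=1, tape[-4..4]=010000000 (head:      ^)
Step 8: in state B at pos 1, read 0 -> (B,0)->write 1,move L,goto A. Now: state=A, head=0, tape[-4..4]=010001000 (head:     ^)
Step 9: in state A at pos 0, read 0 -> (A,0)->write 0,move R,goto B. Now: state=B, head=1, tape[-4..4]=010001000 (head:      ^)
Step 10: in state B at pos 1, read 1 -> (B,1)->write 0,move L,goto B. Now: state=B, head=0, tape[-4..4]=010000000 (head:     ^)
Step 11: in state B at pos 0, read 0 -> (B,0)->write 1,move L,goto A. Now: state=A, head=-1, tape[-4..4]=010010000 (head:    ^)
Step 12: in state A at pos -1, read 0 -> (A,0)->write 0,move R,goto B. Now: state=B, head=0, tape[-4..4]=010010000 (head:     ^)
Step 13: in state B at pos 0, read 1 -> (B,1)->write 0,move L,goto B. Now: state=B, head=-1, tape[-4..4]=010000000 (head:    ^)
Step 14: in state B at pos -1, read 0 -> (B,0)->write 1,move L,goto A. Now: state=A, head=-2, tape[-4..4]=010100000 (head:   ^)
Step 15: in state A at pos -2, read 0 -> (A,0)->write 0,move R,goto B. Now: state=B, head=-1, tape[-4..4]=010100000 (head:    ^)
Step 16: in state B at pos -1, read 1 -> (B,1)->write 0,move L,goto B. Now: state=B, head=-2, tape[-4..4]=010000000 (head:   ^)
Step 17: in state B at pos -2, read 0 -> (B,0)->write 1,move L,goto A. Now: state=A, head=-3, tape[-4..4]=011000000 (head:  ^)
Step 18: in state A at pos -3, read 1 -> (A,1)->write 1,move R,goto H. Now: state=H, head=-2, tape[-4..4]=011000000 (head:   ^)
State H reached at step 18; 18 <= 23 -> yes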